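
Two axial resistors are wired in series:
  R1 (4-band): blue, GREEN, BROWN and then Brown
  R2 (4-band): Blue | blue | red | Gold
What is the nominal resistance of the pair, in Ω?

7250 Ω

R1: blue, green → 65; brown ×10 → 650 Ω.
R2: blue, blue → 66; red ×10^2 → 6600 Ω.
Series: 650 + 6600 = 7250 Ω.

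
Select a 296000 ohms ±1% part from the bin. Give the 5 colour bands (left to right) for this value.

296000 Ω = 296 × 10^3.
2 → red
9 → white
6 → blue
Multiplier 10^3 → orange.
±1% tolerance → brown.

red, white, blue, orange, brown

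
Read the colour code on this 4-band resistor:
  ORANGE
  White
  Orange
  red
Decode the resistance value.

39000 Ω

Orange → 3 (first significant figure)
White → 9 (second significant figure)
Orange → ×10^3 multiplier
39 × 1000 = 39000 Ω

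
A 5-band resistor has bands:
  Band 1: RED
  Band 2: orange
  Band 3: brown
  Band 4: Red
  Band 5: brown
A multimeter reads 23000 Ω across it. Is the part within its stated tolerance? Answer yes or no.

Red → 2 (first significant figure)
Orange → 3 (second significant figure)
Brown → 1 (third significant figure)
Red → ×10^2 multiplier
Brown → ±1% tolerance
231 × 100 = 23100 Ω
Allowed range: 22869 Ω to 23331 Ω.
23000 Ω lies inside that range.

yes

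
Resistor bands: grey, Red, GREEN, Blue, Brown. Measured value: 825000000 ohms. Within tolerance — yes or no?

yes

Grey → 8 (first significant figure)
Red → 2 (second significant figure)
Green → 5 (third significant figure)
Blue → ×10^6 multiplier
Brown → ±1% tolerance
825 × 1000000 = 825000000 Ω
Allowed range: 816750000 Ω to 833250000 Ω.
825000000 ohms lies inside that range.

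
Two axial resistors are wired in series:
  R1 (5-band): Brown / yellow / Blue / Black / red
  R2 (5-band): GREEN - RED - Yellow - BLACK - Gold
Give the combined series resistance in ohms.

R1: brown, yellow, blue → 146; black ×1 → 146 Ω.
R2: green, red, yellow → 524; black ×1 → 524 Ω.
Series: 146 + 524 = 670 Ω.

670 Ω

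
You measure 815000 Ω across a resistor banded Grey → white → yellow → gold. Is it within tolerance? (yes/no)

no

Grey → 8 (first significant figure)
White → 9 (second significant figure)
Yellow → ×10^4 multiplier
Gold → ±5% tolerance
89 × 10000 = 890000 Ω
Allowed range: 845500 Ω to 934500 Ω.
815000 Ω lies outside that range.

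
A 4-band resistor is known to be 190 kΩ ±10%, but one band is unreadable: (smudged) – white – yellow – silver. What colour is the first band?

190000 Ω = 19 × 10^4.
The first band gives digit 1 of the significand, and 1 is brown.

brown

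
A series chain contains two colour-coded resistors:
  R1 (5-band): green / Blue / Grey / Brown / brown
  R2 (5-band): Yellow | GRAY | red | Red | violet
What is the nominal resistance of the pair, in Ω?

53880 Ω

R1: green, blue, grey → 568; brown ×10 → 5680 Ω.
R2: yellow, grey, red → 482; red ×10^2 → 48200 Ω.
Series: 5680 + 48200 = 53880 Ω.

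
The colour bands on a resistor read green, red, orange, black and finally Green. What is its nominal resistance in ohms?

523 Ω

Green → 5 (first significant figure)
Red → 2 (second significant figure)
Orange → 3 (third significant figure)
Black → ×1 multiplier
523 × 1 = 523 Ω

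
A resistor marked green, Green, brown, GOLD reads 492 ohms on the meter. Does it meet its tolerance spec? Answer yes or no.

Green → 5 (first significant figure)
Green → 5 (second significant figure)
Brown → ×10 multiplier
Gold → ±5% tolerance
55 × 10 = 550 Ω
Allowed range: 522.5 Ω to 577.5 Ω.
492 ohms lies outside that range.

no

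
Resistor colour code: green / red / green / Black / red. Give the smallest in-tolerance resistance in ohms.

514.5 Ω

Green → 5 (first significant figure)
Red → 2 (second significant figure)
Green → 5 (third significant figure)
Black → ×1 multiplier
Red → ±2% tolerance
525 × 1 = 525 Ω
Smallest = 525 × (1 − 2/100) = 514.5 Ω.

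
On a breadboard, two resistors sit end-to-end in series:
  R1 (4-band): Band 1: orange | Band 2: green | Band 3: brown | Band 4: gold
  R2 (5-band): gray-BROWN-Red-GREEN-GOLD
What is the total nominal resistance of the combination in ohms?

81200350 Ω

R1: orange, green → 35; brown ×10 → 350 Ω.
R2: grey, brown, red → 812; green ×10^5 → 81200000 Ω.
Series: 350 + 81200000 = 81200350 Ω.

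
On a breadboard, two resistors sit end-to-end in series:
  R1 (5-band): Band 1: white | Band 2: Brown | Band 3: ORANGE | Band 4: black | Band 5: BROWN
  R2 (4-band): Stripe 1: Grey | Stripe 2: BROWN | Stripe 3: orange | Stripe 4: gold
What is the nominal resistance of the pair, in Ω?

R1: white, brown, orange → 913; black ×1 → 913 Ω.
R2: grey, brown → 81; orange ×10^3 → 81000 Ω.
Series: 913 + 81000 = 81913 Ω.

81913 Ω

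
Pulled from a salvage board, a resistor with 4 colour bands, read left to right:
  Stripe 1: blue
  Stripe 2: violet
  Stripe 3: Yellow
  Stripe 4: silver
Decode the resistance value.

670000 Ω

Blue → 6 (first significant figure)
Violet → 7 (second significant figure)
Yellow → ×10^4 multiplier
67 × 10000 = 670000 Ω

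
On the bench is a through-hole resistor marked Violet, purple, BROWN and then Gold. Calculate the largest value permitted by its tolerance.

Violet → 7 (first significant figure)
Violet → 7 (second significant figure)
Brown → ×10 multiplier
Gold → ±5% tolerance
77 × 10 = 770 Ω
Largest = 770 × (1 + 5/100) = 808.5 Ω.

808.5 Ω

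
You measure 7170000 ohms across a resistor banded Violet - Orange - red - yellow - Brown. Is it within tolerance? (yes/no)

Violet → 7 (first significant figure)
Orange → 3 (second significant figure)
Red → 2 (third significant figure)
Yellow → ×10^4 multiplier
Brown → ±1% tolerance
732 × 10000 = 7320000 Ω
Allowed range: 7246800 Ω to 7393200 Ω.
7170000 ohms lies outside that range.

no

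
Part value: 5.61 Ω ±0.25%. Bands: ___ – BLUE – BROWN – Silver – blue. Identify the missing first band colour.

green

5.61 Ω = 561 × 10^-2.
The first band gives digit 5 of the significand, and 5 is green.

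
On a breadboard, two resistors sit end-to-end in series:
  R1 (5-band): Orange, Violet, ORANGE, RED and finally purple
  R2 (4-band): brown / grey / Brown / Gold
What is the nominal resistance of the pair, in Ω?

R1: orange, violet, orange → 373; red ×10^2 → 37300 Ω.
R2: brown, grey → 18; brown ×10 → 180 Ω.
Series: 37300 + 180 = 37480 Ω.

37480 Ω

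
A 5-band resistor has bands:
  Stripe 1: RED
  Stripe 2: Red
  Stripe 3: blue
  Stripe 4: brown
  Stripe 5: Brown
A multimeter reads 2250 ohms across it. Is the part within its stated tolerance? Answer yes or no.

Red → 2 (first significant figure)
Red → 2 (second significant figure)
Blue → 6 (third significant figure)
Brown → ×10 multiplier
Brown → ±1% tolerance
226 × 10 = 2260 Ω
Allowed range: 2237.4 Ω to 2282.6 Ω.
2250 ohms lies inside that range.

yes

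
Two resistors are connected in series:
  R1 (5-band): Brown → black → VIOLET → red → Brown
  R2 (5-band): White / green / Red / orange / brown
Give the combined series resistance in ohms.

962700 Ω

R1: brown, black, violet → 107; red ×10^2 → 10700 Ω.
R2: white, green, red → 952; orange ×10^3 → 952000 Ω.
Series: 10700 + 952000 = 962700 Ω.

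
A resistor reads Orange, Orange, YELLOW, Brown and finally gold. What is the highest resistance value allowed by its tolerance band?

3507 Ω

Orange → 3 (first significant figure)
Orange → 3 (second significant figure)
Yellow → 4 (third significant figure)
Brown → ×10 multiplier
Gold → ±5% tolerance
334 × 10 = 3340 Ω
Highest = 3340 × (1 + 5/100) = 3507 Ω.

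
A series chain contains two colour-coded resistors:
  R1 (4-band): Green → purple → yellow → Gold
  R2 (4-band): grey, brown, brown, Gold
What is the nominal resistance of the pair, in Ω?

R1: green, violet → 57; yellow ×10^4 → 570000 Ω.
R2: grey, brown → 81; brown ×10 → 810 Ω.
Series: 570000 + 810 = 570810 Ω.

570810 Ω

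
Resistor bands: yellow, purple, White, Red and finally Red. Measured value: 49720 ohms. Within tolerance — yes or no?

no

Yellow → 4 (first significant figure)
Violet → 7 (second significant figure)
White → 9 (third significant figure)
Red → ×10^2 multiplier
Red → ±2% tolerance
479 × 100 = 47900 Ω
Allowed range: 46942 Ω to 48858 Ω.
49720 ohms lies outside that range.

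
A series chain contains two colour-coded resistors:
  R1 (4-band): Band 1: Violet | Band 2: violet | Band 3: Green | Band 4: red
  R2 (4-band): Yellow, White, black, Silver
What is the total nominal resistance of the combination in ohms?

R1: violet, violet → 77; green ×10^5 → 7700000 Ω.
R2: yellow, white → 49; black ×1 → 49 Ω.
Series: 7700000 + 49 = 7700049 Ω.

7700049 Ω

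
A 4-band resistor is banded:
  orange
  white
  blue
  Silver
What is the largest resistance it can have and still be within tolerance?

Orange → 3 (first significant figure)
White → 9 (second significant figure)
Blue → ×10^6 multiplier
Silver → ±10% tolerance
39 × 1000000 = 39000000 Ω
Largest = 39000000 × (1 + 10/100) = 42900000 Ω.

42900000 Ω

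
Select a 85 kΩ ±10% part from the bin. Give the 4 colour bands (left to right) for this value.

85000 Ω = 85 × 10^3.
8 → grey
5 → green
Multiplier 10^3 → orange.
±10% tolerance → silver.

grey, green, orange, silver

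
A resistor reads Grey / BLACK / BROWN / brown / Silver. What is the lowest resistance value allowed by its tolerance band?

Grey → 8 (first significant figure)
Black → 0 (second significant figure)
Brown → 1 (third significant figure)
Brown → ×10 multiplier
Silver → ±10% tolerance
801 × 10 = 8010 Ω
Lowest = 8010 × (1 − 10/100) = 7209 Ω.

7209 Ω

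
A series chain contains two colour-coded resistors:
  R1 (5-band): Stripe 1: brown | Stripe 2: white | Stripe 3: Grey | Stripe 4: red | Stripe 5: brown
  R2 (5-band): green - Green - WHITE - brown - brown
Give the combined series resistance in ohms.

R1: brown, white, grey → 198; red ×10^2 → 19800 Ω.
R2: green, green, white → 559; brown ×10 → 5590 Ω.
Series: 19800 + 5590 = 25390 Ω.

25390 Ω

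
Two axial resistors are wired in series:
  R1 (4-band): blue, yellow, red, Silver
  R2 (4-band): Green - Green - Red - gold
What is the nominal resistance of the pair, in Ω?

11900 Ω

R1: blue, yellow → 64; red ×10^2 → 6400 Ω.
R2: green, green → 55; red ×10^2 → 5500 Ω.
Series: 6400 + 5500 = 11900 Ω.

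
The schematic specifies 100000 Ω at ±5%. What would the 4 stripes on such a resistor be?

brown, black, yellow, gold

100000 Ω = 10 × 10^4.
1 → brown
0 → black
Multiplier 10^4 → yellow.
±5% tolerance → gold.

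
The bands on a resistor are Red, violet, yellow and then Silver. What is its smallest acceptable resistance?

243000 Ω

Red → 2 (first significant figure)
Violet → 7 (second significant figure)
Yellow → ×10^4 multiplier
Silver → ±10% tolerance
27 × 10000 = 270000 Ω
Smallest = 270000 × (1 − 10/100) = 243000 Ω.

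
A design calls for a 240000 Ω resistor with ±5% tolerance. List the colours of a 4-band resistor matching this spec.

red, yellow, yellow, gold

240000 Ω = 24 × 10^4.
2 → red
4 → yellow
Multiplier 10^4 → yellow.
±5% tolerance → gold.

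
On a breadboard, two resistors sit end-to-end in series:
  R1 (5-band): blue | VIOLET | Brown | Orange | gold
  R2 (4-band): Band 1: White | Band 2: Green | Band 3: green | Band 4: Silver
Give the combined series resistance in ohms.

10171000 Ω

R1: blue, violet, brown → 671; orange ×10^3 → 671000 Ω.
R2: white, green → 95; green ×10^5 → 9500000 Ω.
Series: 671000 + 9500000 = 10171000 Ω.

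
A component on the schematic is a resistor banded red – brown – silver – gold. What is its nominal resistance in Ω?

0.21 Ω

Red → 2 (first significant figure)
Brown → 1 (second significant figure)
Silver → ×0.01 multiplier
21 × 0.01 = 0.21 Ω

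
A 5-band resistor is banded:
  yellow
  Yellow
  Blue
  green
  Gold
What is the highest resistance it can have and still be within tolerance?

Yellow → 4 (first significant figure)
Yellow → 4 (second significant figure)
Blue → 6 (third significant figure)
Green → ×10^5 multiplier
Gold → ±5% tolerance
446 × 100000 = 44600000 Ω
Highest = 44600000 × (1 + 5/100) = 46830000 Ω.

46830000 Ω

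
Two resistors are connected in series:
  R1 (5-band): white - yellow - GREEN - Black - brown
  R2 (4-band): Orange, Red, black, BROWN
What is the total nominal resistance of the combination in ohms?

977 Ω

R1: white, yellow, green → 945; black ×1 → 945 Ω.
R2: orange, red → 32; black ×1 → 32 Ω.
Series: 945 + 32 = 977 Ω.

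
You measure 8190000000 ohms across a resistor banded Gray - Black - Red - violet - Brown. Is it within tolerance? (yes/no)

Grey → 8 (first significant figure)
Black → 0 (second significant figure)
Red → 2 (third significant figure)
Violet → ×10^7 multiplier
Brown → ±1% tolerance
802 × 10000000 = 8020000000 Ω
Allowed range: 7939800000 Ω to 8100200000 Ω.
8190000000 ohms lies outside that range.

no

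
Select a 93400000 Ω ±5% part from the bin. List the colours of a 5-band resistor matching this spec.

93400000 Ω = 934 × 10^5.
9 → white
3 → orange
4 → yellow
Multiplier 10^5 → green.
±5% tolerance → gold.

white, orange, yellow, green, gold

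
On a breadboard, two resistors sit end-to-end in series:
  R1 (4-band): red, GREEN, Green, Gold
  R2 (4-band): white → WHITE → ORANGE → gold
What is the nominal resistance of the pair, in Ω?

R1: red, green → 25; green ×10^5 → 2500000 Ω.
R2: white, white → 99; orange ×10^3 → 99000 Ω.
Series: 2500000 + 99000 = 2599000 Ω.

2599000 Ω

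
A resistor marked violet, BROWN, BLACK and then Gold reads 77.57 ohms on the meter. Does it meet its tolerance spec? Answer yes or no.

Violet → 7 (first significant figure)
Brown → 1 (second significant figure)
Black → ×1 multiplier
Gold → ±5% tolerance
71 × 1 = 71 Ω
Allowed range: 67.45 Ω to 74.55 Ω.
77.57 ohms lies outside that range.

no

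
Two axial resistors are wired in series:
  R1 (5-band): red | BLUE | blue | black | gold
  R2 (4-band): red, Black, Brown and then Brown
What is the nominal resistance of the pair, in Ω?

466 Ω

R1: red, blue, blue → 266; black ×1 → 266 Ω.
R2: red, black → 20; brown ×10 → 200 Ω.
Series: 266 + 200 = 466 Ω.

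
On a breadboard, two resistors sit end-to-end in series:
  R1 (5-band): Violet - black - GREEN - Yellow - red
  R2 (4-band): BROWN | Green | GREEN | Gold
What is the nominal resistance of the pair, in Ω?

8550000 Ω

R1: violet, black, green → 705; yellow ×10^4 → 7050000 Ω.
R2: brown, green → 15; green ×10^5 → 1500000 Ω.
Series: 7050000 + 1500000 = 8550000 Ω.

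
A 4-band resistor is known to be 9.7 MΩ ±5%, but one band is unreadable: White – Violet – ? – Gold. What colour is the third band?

green

9700000 Ω = 97 × 10^5.
The third band is the multiplier, 10^5, which is green.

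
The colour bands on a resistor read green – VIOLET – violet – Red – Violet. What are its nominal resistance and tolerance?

57700 Ω ±0.1%

Green → 5 (first significant figure)
Violet → 7 (second significant figure)
Violet → 7 (third significant figure)
Red → ×10^2 multiplier
Violet → ±0.1% tolerance
577 × 100 = 57700 Ω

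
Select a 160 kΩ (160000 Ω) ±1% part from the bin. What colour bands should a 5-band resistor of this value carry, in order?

160000 Ω = 160 × 10^3.
1 → brown
6 → blue
0 → black
Multiplier 10^3 → orange.
±1% tolerance → brown.

brown, blue, black, orange, brown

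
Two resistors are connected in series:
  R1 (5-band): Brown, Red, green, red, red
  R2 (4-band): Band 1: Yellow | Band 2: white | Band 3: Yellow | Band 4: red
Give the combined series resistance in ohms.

R1: brown, red, green → 125; red ×10^2 → 12500 Ω.
R2: yellow, white → 49; yellow ×10^4 → 490000 Ω.
Series: 12500 + 490000 = 502500 Ω.

502500 Ω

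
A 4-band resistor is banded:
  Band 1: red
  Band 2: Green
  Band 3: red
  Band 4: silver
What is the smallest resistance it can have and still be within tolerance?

2250 Ω

Red → 2 (first significant figure)
Green → 5 (second significant figure)
Red → ×10^2 multiplier
Silver → ±10% tolerance
25 × 100 = 2500 Ω
Smallest = 2500 × (1 − 10/100) = 2250 Ω.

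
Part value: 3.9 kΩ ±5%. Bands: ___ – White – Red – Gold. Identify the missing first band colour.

3900 Ω = 39 × 10^2.
The first band gives digit 3 of the significand, and 3 is orange.

orange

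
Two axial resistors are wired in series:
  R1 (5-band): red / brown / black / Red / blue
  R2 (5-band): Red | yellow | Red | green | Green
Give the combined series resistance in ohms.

24221000 Ω

R1: red, brown, black → 210; red ×10^2 → 21000 Ω.
R2: red, yellow, red → 242; green ×10^5 → 24200000 Ω.
Series: 21000 + 24200000 = 24221000 Ω.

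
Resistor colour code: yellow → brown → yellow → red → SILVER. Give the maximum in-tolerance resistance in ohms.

45540 Ω

Yellow → 4 (first significant figure)
Brown → 1 (second significant figure)
Yellow → 4 (third significant figure)
Red → ×10^2 multiplier
Silver → ±10% tolerance
414 × 100 = 41400 Ω
Maximum = 41400 × (1 + 10/100) = 45540 Ω.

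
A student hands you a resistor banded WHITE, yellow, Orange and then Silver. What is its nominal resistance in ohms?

White → 9 (first significant figure)
Yellow → 4 (second significant figure)
Orange → ×10^3 multiplier
94 × 1000 = 94000 Ω

94000 Ω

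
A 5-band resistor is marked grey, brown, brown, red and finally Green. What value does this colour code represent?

Grey → 8 (first significant figure)
Brown → 1 (second significant figure)
Brown → 1 (third significant figure)
Red → ×10^2 multiplier
811 × 100 = 81100 Ω

81100 Ω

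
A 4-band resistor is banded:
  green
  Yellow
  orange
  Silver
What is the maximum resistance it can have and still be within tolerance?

59400 Ω

Green → 5 (first significant figure)
Yellow → 4 (second significant figure)
Orange → ×10^3 multiplier
Silver → ±10% tolerance
54 × 1000 = 54000 Ω
Maximum = 54000 × (1 + 10/100) = 59400 Ω.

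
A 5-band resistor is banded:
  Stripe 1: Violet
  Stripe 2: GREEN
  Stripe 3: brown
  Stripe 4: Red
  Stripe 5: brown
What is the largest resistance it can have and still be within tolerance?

75851 Ω

Violet → 7 (first significant figure)
Green → 5 (second significant figure)
Brown → 1 (third significant figure)
Red → ×10^2 multiplier
Brown → ±1% tolerance
751 × 100 = 75100 Ω
Largest = 75100 × (1 + 1/100) = 75851 Ω.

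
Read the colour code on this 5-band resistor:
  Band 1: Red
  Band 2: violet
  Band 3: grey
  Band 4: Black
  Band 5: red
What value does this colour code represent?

Red → 2 (first significant figure)
Violet → 7 (second significant figure)
Grey → 8 (third significant figure)
Black → ×1 multiplier
278 × 1 = 278 Ω

278 Ω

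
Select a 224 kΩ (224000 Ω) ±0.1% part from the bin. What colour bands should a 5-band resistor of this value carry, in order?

red, red, yellow, orange, violet

224000 Ω = 224 × 10^3.
2 → red
2 → red
4 → yellow
Multiplier 10^3 → orange.
±0.1% tolerance → violet.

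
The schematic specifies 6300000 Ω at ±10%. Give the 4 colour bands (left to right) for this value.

6300000 Ω = 63 × 10^5.
6 → blue
3 → orange
Multiplier 10^5 → green.
±10% tolerance → silver.

blue, orange, green, silver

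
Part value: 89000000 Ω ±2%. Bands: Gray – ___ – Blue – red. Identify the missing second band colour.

white

89000000 Ω = 89 × 10^6.
The second band gives digit 9 of the significand, and 9 is white.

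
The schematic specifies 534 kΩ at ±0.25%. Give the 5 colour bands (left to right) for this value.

green, orange, yellow, orange, blue

534000 Ω = 534 × 10^3.
5 → green
3 → orange
4 → yellow
Multiplier 10^3 → orange.
±0.25% tolerance → blue.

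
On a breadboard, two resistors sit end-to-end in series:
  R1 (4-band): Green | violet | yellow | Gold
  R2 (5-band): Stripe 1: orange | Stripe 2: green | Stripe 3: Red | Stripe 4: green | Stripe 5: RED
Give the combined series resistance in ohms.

R1: green, violet → 57; yellow ×10^4 → 570000 Ω.
R2: orange, green, red → 352; green ×10^5 → 35200000 Ω.
Series: 570000 + 35200000 = 35770000 Ω.

35770000 Ω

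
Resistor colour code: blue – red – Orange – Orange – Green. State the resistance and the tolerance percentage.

Blue → 6 (first significant figure)
Red → 2 (second significant figure)
Orange → 3 (third significant figure)
Orange → ×10^3 multiplier
Green → ±0.5% tolerance
623 × 1000 = 623000 Ω

623000 Ω ±0.5%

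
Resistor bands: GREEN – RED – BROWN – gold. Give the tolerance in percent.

±5%

The last band, gold, is the tolerance band.
Gold corresponds to ±5%.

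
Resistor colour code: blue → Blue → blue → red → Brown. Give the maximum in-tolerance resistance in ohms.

67266 Ω

Blue → 6 (first significant figure)
Blue → 6 (second significant figure)
Blue → 6 (third significant figure)
Red → ×10^2 multiplier
Brown → ±1% tolerance
666 × 100 = 66600 Ω
Maximum = 66600 × (1 + 1/100) = 67266 Ω.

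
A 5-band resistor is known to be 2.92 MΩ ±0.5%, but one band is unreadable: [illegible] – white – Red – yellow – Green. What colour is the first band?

red

2920000 Ω = 292 × 10^4.
The first band gives digit 2 of the significand, and 2 is red.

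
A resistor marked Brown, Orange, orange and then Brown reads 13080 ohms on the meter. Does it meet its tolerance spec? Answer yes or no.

Brown → 1 (first significant figure)
Orange → 3 (second significant figure)
Orange → ×10^3 multiplier
Brown → ±1% tolerance
13 × 1000 = 13000 Ω
Allowed range: 12870 Ω to 13130 Ω.
13080 ohms lies inside that range.

yes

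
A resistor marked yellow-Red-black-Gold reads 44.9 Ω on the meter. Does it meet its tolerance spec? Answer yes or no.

no

Yellow → 4 (first significant figure)
Red → 2 (second significant figure)
Black → ×1 multiplier
Gold → ±5% tolerance
42 × 1 = 42 Ω
Allowed range: 39.9 Ω to 44.1 Ω.
44.9 Ω lies outside that range.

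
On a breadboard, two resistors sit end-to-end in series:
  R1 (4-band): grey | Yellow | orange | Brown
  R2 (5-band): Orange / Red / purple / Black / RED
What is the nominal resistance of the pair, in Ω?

R1: grey, yellow → 84; orange ×10^3 → 84000 Ω.
R2: orange, red, violet → 327; black ×1 → 327 Ω.
Series: 84000 + 327 = 84327 Ω.

84327 Ω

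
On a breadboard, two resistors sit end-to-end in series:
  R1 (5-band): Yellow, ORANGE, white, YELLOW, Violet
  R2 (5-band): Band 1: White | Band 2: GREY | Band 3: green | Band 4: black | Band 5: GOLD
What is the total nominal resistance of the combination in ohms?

R1: yellow, orange, white → 439; yellow ×10^4 → 4390000 Ω.
R2: white, grey, green → 985; black ×1 → 985 Ω.
Series: 4390000 + 985 = 4390985 Ω.

4390985 Ω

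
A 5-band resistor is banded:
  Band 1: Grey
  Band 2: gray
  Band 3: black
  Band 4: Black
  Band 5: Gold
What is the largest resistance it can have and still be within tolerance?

Grey → 8 (first significant figure)
Grey → 8 (second significant figure)
Black → 0 (third significant figure)
Black → ×1 multiplier
Gold → ±5% tolerance
880 × 1 = 880 Ω
Largest = 880 × (1 + 5/100) = 924 Ω.

924 Ω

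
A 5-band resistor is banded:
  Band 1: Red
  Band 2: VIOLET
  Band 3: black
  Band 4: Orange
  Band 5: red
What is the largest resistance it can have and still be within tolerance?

275400 Ω

Red → 2 (first significant figure)
Violet → 7 (second significant figure)
Black → 0 (third significant figure)
Orange → ×10^3 multiplier
Red → ±2% tolerance
270 × 1000 = 270000 Ω
Largest = 270000 × (1 + 2/100) = 275400 Ω.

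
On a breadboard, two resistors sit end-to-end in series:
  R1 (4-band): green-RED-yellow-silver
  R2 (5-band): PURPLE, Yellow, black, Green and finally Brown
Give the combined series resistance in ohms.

R1: green, red → 52; yellow ×10^4 → 520000 Ω.
R2: violet, yellow, black → 740; green ×10^5 → 74000000 Ω.
Series: 520000 + 74000000 = 74520000 Ω.

74520000 Ω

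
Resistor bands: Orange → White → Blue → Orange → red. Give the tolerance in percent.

The last band, red, is the tolerance band.
Red corresponds to ±2%.

±2%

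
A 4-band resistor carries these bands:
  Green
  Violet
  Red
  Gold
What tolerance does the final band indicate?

The last band, gold, is the tolerance band.
Gold corresponds to ±5%.

±5%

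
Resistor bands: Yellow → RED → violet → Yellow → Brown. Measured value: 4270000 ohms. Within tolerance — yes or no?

yes

Yellow → 4 (first significant figure)
Red → 2 (second significant figure)
Violet → 7 (third significant figure)
Yellow → ×10^4 multiplier
Brown → ±1% tolerance
427 × 10000 = 4270000 Ω
Allowed range: 4227300 Ω to 4312700 Ω.
4270000 ohms lies inside that range.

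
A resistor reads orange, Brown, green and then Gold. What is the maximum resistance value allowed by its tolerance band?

3255000 Ω

Orange → 3 (first significant figure)
Brown → 1 (second significant figure)
Green → ×10^5 multiplier
Gold → ±5% tolerance
31 × 100000 = 3100000 Ω
Maximum = 3100000 × (1 + 5/100) = 3255000 Ω.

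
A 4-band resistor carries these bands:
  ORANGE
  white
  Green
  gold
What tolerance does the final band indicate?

±5%

The last band, gold, is the tolerance band.
Gold corresponds to ±5%.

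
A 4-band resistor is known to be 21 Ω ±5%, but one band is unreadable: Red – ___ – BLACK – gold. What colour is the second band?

21 Ω = 21 × 10^0.
The second band gives digit 1 of the significand, and 1 is brown.

brown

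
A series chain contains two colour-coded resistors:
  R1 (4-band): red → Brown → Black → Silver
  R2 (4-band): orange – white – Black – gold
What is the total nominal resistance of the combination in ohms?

R1: red, brown → 21; black ×1 → 21 Ω.
R2: orange, white → 39; black ×1 → 39 Ω.
Series: 21 + 39 = 60 Ω.

60 Ω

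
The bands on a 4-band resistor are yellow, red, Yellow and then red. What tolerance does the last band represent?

±2%

The last band, red, is the tolerance band.
Red corresponds to ±2%.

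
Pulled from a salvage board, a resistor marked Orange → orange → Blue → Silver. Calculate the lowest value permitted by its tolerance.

29700000 Ω

Orange → 3 (first significant figure)
Orange → 3 (second significant figure)
Blue → ×10^6 multiplier
Silver → ±10% tolerance
33 × 1000000 = 33000000 Ω
Lowest = 33000000 × (1 − 10/100) = 29700000 Ω.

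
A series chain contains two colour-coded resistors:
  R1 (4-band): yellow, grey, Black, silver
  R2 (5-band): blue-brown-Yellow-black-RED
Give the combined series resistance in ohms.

R1: yellow, grey → 48; black ×1 → 48 Ω.
R2: blue, brown, yellow → 614; black ×1 → 614 Ω.
Series: 48 + 614 = 662 Ω.

662 Ω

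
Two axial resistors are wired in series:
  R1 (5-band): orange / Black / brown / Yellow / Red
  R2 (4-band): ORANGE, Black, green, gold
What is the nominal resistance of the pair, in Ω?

6010000 Ω

R1: orange, black, brown → 301; yellow ×10^4 → 3010000 Ω.
R2: orange, black → 30; green ×10^5 → 3000000 Ω.
Series: 3010000 + 3000000 = 6010000 Ω.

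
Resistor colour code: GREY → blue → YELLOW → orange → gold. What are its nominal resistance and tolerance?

Grey → 8 (first significant figure)
Blue → 6 (second significant figure)
Yellow → 4 (third significant figure)
Orange → ×10^3 multiplier
Gold → ±5% tolerance
864 × 1000 = 864000 Ω

864000 Ω ±5%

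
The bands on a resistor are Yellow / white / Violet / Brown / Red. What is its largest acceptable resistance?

5069.4 Ω

Yellow → 4 (first significant figure)
White → 9 (second significant figure)
Violet → 7 (third significant figure)
Brown → ×10 multiplier
Red → ±2% tolerance
497 × 10 = 4970 Ω
Largest = 4970 × (1 + 2/100) = 5069.4 Ω.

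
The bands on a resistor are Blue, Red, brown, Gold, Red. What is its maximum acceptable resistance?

Blue → 6 (first significant figure)
Red → 2 (second significant figure)
Brown → 1 (third significant figure)
Gold → ×0.1 multiplier
Red → ±2% tolerance
621 × 0.1 = 62.1 Ω
Maximum = 62.1 × (1 + 2/100) = 63.342 Ω.

63.342 Ω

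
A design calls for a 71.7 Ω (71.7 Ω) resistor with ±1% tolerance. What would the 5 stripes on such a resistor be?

violet, brown, violet, gold, brown

71.7 Ω = 717 × 10^-1.
7 → violet
1 → brown
7 → violet
Multiplier 10^-1 → gold.
±1% tolerance → brown.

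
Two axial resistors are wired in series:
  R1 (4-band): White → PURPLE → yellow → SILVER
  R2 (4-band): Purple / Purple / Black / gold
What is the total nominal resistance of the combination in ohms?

970077 Ω

R1: white, violet → 97; yellow ×10^4 → 970000 Ω.
R2: violet, violet → 77; black ×1 → 77 Ω.
Series: 970000 + 77 = 970077 Ω.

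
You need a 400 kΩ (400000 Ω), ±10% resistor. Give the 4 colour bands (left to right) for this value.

yellow, black, yellow, silver

400000 Ω = 40 × 10^4.
4 → yellow
0 → black
Multiplier 10^4 → yellow.
±10% tolerance → silver.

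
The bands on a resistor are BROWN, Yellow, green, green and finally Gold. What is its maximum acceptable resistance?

15225000 Ω

Brown → 1 (first significant figure)
Yellow → 4 (second significant figure)
Green → 5 (third significant figure)
Green → ×10^5 multiplier
Gold → ±5% tolerance
145 × 100000 = 14500000 Ω
Maximum = 14500000 × (1 + 5/100) = 15225000 Ω.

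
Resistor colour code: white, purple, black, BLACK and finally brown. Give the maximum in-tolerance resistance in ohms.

979.7 Ω

White → 9 (first significant figure)
Violet → 7 (second significant figure)
Black → 0 (third significant figure)
Black → ×1 multiplier
Brown → ±1% tolerance
970 × 1 = 970 Ω
Maximum = 970 × (1 + 1/100) = 979.7 Ω.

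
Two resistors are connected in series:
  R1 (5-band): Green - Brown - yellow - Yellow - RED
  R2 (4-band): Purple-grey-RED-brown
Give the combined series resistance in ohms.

R1: green, brown, yellow → 514; yellow ×10^4 → 5140000 Ω.
R2: violet, grey → 78; red ×10^2 → 7800 Ω.
Series: 5140000 + 7800 = 5147800 Ω.

5147800 Ω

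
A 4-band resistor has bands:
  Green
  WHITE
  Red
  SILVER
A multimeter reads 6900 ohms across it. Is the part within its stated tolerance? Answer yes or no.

no

Green → 5 (first significant figure)
White → 9 (second significant figure)
Red → ×10^2 multiplier
Silver → ±10% tolerance
59 × 100 = 5900 Ω
Allowed range: 5310 Ω to 6490 Ω.
6900 ohms lies outside that range.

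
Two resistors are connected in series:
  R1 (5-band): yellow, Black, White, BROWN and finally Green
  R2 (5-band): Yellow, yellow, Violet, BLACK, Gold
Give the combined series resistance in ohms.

R1: yellow, black, white → 409; brown ×10 → 4090 Ω.
R2: yellow, yellow, violet → 447; black ×1 → 447 Ω.
Series: 4090 + 447 = 4537 Ω.

4537 Ω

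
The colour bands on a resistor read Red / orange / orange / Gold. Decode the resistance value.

Red → 2 (first significant figure)
Orange → 3 (second significant figure)
Orange → ×10^3 multiplier
23 × 1000 = 23000 Ω

23000 Ω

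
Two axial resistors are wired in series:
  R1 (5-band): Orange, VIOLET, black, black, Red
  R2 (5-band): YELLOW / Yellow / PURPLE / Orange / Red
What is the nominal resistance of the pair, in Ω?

447370 Ω

R1: orange, violet, black → 370; black ×1 → 370 Ω.
R2: yellow, yellow, violet → 447; orange ×10^3 → 447000 Ω.
Series: 370 + 447000 = 447370 Ω.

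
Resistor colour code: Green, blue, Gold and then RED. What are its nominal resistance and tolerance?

Green → 5 (first significant figure)
Blue → 6 (second significant figure)
Gold → ×0.1 multiplier
Red → ±2% tolerance
56 × 0.1 = 5.6 Ω

5.6 Ω ±2%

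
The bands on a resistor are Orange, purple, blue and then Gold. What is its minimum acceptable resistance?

35150000 Ω

Orange → 3 (first significant figure)
Violet → 7 (second significant figure)
Blue → ×10^6 multiplier
Gold → ±5% tolerance
37 × 1000000 = 37000000 Ω
Minimum = 37000000 × (1 − 5/100) = 35150000 Ω.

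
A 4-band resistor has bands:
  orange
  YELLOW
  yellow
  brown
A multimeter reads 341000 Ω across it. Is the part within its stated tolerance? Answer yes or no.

Orange → 3 (first significant figure)
Yellow → 4 (second significant figure)
Yellow → ×10^4 multiplier
Brown → ±1% tolerance
34 × 10000 = 340000 Ω
Allowed range: 336600 Ω to 343400 Ω.
341000 Ω lies inside that range.

yes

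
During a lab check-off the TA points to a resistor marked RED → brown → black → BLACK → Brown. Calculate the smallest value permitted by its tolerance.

207.9 Ω

Red → 2 (first significant figure)
Brown → 1 (second significant figure)
Black → 0 (third significant figure)
Black → ×1 multiplier
Brown → ±1% tolerance
210 × 1 = 210 Ω
Smallest = 210 × (1 − 1/100) = 207.9 Ω.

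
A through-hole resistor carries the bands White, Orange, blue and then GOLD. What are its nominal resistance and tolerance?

White → 9 (first significant figure)
Orange → 3 (second significant figure)
Blue → ×10^6 multiplier
Gold → ±5% tolerance
93 × 1000000 = 93000000 Ω

93000000 Ω ±5%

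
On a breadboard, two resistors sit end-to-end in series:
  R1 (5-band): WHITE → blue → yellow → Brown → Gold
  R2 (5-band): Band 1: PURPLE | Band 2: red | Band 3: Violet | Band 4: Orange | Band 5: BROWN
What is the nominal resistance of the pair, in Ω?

R1: white, blue, yellow → 964; brown ×10 → 9640 Ω.
R2: violet, red, violet → 727; orange ×10^3 → 727000 Ω.
Series: 9640 + 727000 = 736640 Ω.

736640 Ω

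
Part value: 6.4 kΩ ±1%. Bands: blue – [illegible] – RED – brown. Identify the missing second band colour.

yellow

6400 Ω = 64 × 10^2.
The second band gives digit 4 of the significand, and 4 is yellow.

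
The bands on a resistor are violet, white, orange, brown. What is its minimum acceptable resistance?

78210 Ω

Violet → 7 (first significant figure)
White → 9 (second significant figure)
Orange → ×10^3 multiplier
Brown → ±1% tolerance
79 × 1000 = 79000 Ω
Minimum = 79000 × (1 − 1/100) = 78210 Ω.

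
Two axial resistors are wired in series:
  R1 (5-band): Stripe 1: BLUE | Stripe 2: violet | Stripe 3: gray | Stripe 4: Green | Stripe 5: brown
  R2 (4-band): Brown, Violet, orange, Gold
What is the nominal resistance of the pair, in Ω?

R1: blue, violet, grey → 678; green ×10^5 → 67800000 Ω.
R2: brown, violet → 17; orange ×10^3 → 17000 Ω.
Series: 67800000 + 17000 = 67817000 Ω.

67817000 Ω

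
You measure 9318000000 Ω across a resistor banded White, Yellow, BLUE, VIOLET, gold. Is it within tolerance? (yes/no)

yes

White → 9 (first significant figure)
Yellow → 4 (second significant figure)
Blue → 6 (third significant figure)
Violet → ×10^7 multiplier
Gold → ±5% tolerance
946 × 10000000 = 9460000000 Ω
Allowed range: 8987000000 Ω to 9933000000 Ω.
9318000000 Ω lies inside that range.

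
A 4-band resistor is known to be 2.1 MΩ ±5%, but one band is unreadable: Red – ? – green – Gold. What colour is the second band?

brown

2100000 Ω = 21 × 10^5.
The second band gives digit 1 of the significand, and 1 is brown.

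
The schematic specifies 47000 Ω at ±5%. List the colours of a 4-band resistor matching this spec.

47000 Ω = 47 × 10^3.
4 → yellow
7 → violet
Multiplier 10^3 → orange.
±5% tolerance → gold.

yellow, violet, orange, gold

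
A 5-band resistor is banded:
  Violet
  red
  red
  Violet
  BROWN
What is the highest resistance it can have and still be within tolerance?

Violet → 7 (first significant figure)
Red → 2 (second significant figure)
Red → 2 (third significant figure)
Violet → ×10^7 multiplier
Brown → ±1% tolerance
722 × 10000000 = 7220000000 Ω
Highest = 7220000000 × (1 + 1/100) = 7292200000 Ω.

7292200000 Ω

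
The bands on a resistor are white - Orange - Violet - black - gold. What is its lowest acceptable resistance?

890.15 Ω

White → 9 (first significant figure)
Orange → 3 (second significant figure)
Violet → 7 (third significant figure)
Black → ×1 multiplier
Gold → ±5% tolerance
937 × 1 = 937 Ω
Lowest = 937 × (1 − 5/100) = 890.15 Ω.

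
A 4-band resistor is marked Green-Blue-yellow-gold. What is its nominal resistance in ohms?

Green → 5 (first significant figure)
Blue → 6 (second significant figure)
Yellow → ×10^4 multiplier
56 × 10000 = 560000 Ω

560000 Ω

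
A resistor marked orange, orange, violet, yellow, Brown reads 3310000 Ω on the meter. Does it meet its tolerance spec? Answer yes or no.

no

Orange → 3 (first significant figure)
Orange → 3 (second significant figure)
Violet → 7 (third significant figure)
Yellow → ×10^4 multiplier
Brown → ±1% tolerance
337 × 10000 = 3370000 Ω
Allowed range: 3336300 Ω to 3403700 Ω.
3310000 Ω lies outside that range.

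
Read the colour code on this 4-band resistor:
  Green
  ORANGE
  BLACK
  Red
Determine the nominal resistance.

Green → 5 (first significant figure)
Orange → 3 (second significant figure)
Black → ×1 multiplier
53 × 1 = 53 Ω

53 Ω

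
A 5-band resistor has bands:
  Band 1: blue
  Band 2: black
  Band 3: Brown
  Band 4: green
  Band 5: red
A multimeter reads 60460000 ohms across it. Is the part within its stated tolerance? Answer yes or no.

Blue → 6 (first significant figure)
Black → 0 (second significant figure)
Brown → 1 (third significant figure)
Green → ×10^5 multiplier
Red → ±2% tolerance
601 × 100000 = 60100000 Ω
Allowed range: 58898000 Ω to 61302000 Ω.
60460000 ohms lies inside that range.

yes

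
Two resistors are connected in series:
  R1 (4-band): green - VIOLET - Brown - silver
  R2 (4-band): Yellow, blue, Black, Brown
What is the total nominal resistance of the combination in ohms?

616 Ω

R1: green, violet → 57; brown ×10 → 570 Ω.
R2: yellow, blue → 46; black ×1 → 46 Ω.
Series: 570 + 46 = 616 Ω.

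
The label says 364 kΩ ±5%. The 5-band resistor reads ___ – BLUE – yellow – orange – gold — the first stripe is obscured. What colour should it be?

364000 Ω = 364 × 10^3.
The first band gives digit 3 of the significand, and 3 is orange.

orange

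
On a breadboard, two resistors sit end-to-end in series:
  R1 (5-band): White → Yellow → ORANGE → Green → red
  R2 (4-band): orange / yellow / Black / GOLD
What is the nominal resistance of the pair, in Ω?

94300034 Ω

R1: white, yellow, orange → 943; green ×10^5 → 94300000 Ω.
R2: orange, yellow → 34; black ×1 → 34 Ω.
Series: 94300000 + 34 = 94300034 Ω.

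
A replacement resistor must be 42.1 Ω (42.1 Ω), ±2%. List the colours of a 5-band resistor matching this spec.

yellow, red, brown, gold, red

42.1 Ω = 421 × 10^-1.
4 → yellow
2 → red
1 → brown
Multiplier 10^-1 → gold.
±2% tolerance → red.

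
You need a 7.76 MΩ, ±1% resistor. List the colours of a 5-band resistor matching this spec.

violet, violet, blue, yellow, brown

7760000 Ω = 776 × 10^4.
7 → violet
7 → violet
6 → blue
Multiplier 10^4 → yellow.
±1% tolerance → brown.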